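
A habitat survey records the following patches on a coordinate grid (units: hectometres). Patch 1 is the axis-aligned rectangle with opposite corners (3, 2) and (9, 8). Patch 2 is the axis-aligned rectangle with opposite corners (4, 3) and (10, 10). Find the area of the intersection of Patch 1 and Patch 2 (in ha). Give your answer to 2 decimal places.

25.00

|Patch 1∩Patch 2|: x∈[4,9], y∈[3,8] → 5·5 = 25.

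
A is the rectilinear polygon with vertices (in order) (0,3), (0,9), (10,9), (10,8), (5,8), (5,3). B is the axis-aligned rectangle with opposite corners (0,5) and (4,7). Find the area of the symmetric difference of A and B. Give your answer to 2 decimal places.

|A| = 35, |B| = 8, |A∩B| = 8.
|A △ B| = |A| + |B| − 2·|A∩B| = 35 + 8 − 16 = 27.00.

27.00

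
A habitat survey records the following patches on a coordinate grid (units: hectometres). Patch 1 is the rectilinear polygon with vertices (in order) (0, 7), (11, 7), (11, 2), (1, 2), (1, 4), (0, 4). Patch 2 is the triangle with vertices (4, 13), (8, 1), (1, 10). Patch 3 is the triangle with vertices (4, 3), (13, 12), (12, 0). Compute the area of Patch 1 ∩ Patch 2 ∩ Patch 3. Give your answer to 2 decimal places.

The intersection is the polygon with vertices (7.667,2), (7.222,2), (5.375,4.375), (6.5,5.5).
By the shoelace formula its area is 3.15.

3.15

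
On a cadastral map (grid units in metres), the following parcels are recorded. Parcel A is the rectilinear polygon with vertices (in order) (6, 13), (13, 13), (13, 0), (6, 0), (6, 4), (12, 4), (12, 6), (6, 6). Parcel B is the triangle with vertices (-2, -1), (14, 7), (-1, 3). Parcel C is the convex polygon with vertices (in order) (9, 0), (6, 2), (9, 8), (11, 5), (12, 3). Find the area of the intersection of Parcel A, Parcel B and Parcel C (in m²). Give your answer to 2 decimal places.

0.33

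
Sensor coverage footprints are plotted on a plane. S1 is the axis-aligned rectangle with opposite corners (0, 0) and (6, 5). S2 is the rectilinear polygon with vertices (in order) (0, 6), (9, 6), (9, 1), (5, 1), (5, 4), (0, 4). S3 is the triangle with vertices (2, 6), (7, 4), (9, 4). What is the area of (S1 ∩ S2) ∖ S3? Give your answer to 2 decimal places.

8.59

|S1 ∩ S2| = 9.
|(S1 ∩ S2) ∩ S3| = 0.4143.
|(S1 ∩ S2) ∖ S3| = 9 − 0.4143 = 8.59.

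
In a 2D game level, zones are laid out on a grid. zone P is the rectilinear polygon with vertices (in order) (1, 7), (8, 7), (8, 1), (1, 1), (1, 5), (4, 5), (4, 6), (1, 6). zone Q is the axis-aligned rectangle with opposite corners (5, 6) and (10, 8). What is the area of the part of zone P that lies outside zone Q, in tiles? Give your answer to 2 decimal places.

|zone P| = 39, |zone P∩zone Q| = 3.
|zone P ∖ zone Q| = |zone P| − |zone P∩zone Q| = 39 − 3 = 36.00.

36.00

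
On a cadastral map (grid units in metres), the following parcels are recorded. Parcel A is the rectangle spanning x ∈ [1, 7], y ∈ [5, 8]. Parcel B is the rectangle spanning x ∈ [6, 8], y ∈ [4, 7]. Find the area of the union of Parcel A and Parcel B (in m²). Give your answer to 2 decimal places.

By inclusion–exclusion:
Individual areas: |Parcel A| = 18, |Parcel B| = 6.
|Parcel A∩Parcel B|: x∈[6,7], y∈[5,7] → 1·2 = 2.
|Parcel A ∪ Parcel B| = 24 − 2 = 22.00.

22.00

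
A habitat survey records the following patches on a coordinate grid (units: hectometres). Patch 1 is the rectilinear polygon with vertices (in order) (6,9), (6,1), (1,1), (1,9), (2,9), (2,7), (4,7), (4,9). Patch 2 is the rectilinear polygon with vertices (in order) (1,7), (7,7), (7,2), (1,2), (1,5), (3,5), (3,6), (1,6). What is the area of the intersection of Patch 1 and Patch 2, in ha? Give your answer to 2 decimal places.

23.00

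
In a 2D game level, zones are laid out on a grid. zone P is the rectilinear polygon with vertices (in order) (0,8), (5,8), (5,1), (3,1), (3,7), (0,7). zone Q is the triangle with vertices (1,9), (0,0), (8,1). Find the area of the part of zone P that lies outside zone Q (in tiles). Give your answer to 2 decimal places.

6.38

|zone P| = 17, |zone P∩zone Q| = 10.622.
|zone P ∖ zone Q| = |zone P| − |zone P∩zone Q| = 17 − 10.622 = 6.38.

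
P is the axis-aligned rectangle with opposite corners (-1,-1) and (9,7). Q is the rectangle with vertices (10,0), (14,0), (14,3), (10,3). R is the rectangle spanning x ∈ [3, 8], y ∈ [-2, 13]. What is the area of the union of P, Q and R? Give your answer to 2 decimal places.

By inclusion–exclusion:
Individual areas: |P| = 80, |Q| = 12, |R| = 75.
|P∩Q| = 0 (no overlap).
|P∩R|: x∈[3,8], y∈[-1,7] → 5·8 = 40.
|Q∩R| = 0 (no overlap).
|P∩Q∩R| = 0.
|P ∪ Q ∪ R| = 167 − 40 + 0 = 127.00.

127.00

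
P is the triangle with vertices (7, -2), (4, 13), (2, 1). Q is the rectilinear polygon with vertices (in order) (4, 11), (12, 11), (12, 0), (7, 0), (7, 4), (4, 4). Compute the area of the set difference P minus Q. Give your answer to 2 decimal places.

|P| = 33, |P∩Q| = 7.7.
|P ∖ Q| = |P| − |P∩Q| = 33 − 7.7 = 25.30.

25.30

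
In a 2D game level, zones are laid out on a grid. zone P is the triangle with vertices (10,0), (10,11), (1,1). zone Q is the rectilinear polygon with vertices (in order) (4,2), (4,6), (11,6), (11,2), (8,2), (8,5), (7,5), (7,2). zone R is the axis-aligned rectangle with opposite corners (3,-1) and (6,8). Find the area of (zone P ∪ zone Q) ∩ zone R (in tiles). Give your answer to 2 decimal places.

The region (zone P ∪ zone Q) ∩ zone R is the polygon with vertices (3,0.778), (3,3.222), (4,4.333), (4,6), (5.5,6), (6,6.556), (6,0.444).
By the shoelace formula its area is 14.08.

14.08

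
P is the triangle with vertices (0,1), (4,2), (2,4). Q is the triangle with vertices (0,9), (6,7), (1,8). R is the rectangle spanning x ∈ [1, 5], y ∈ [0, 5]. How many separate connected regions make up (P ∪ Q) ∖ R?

2

(P ∪ Q) ∖ R splits into 2 disjoint pieces (area 0.625, area 2).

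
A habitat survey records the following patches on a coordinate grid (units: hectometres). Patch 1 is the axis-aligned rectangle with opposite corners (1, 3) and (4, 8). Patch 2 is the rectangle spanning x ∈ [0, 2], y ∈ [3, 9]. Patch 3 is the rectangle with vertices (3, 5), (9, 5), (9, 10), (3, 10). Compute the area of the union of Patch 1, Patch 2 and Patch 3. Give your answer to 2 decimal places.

49.00

By inclusion–exclusion:
Individual areas: |Patch 1| = 15, |Patch 2| = 12, |Patch 3| = 30.
|Patch 1∩Patch 2|: x∈[1,2], y∈[3,8] → 1·5 = 5.
|Patch 1∩Patch 3|: x∈[3,4], y∈[5,8] → 1·3 = 3.
|Patch 2∩Patch 3| = 0 (no overlap).
|Patch 1∩Patch 2∩Patch 3| = 0.
|Patch 1 ∪ Patch 2 ∪ Patch 3| = 57 − 8 + 0 = 49.00.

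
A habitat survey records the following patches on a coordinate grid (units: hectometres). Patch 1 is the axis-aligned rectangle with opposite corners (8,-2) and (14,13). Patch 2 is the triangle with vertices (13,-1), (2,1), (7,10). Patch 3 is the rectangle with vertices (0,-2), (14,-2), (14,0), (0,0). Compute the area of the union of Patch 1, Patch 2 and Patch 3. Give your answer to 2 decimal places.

By inclusion–exclusion:
Individual areas: |Patch 1| = 90, |Patch 2| = 54.5, |Patch 3| = 28.
|Patch 1∩Patch 2| = 20.6439.
|Patch 1∩Patch 3|: x∈[8,14], y∈[-2,0] → 6·2 = 12.
|Patch 2∩Patch 3| = 2.4773.
|Patch 1∩Patch 2∩Patch 3| = 2.4545.
|Patch 1 ∪ Patch 2 ∪ Patch 3| = 172.5 − 35.1212 + 2.4545 = 139.83.

139.83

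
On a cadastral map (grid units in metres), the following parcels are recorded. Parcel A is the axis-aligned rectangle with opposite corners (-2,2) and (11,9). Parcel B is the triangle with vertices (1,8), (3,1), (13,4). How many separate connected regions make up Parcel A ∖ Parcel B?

2

Parcel A ∖ Parcel B splits into 2 disjoint pieces (area 3.2667, area 52.8095).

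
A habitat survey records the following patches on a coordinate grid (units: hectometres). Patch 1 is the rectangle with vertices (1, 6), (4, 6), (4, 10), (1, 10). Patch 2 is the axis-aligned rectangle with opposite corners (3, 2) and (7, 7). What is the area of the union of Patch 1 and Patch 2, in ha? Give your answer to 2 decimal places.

31.00

By inclusion–exclusion:
Individual areas: |Patch 1| = 12, |Patch 2| = 20.
|Patch 1∩Patch 2|: x∈[3,4], y∈[6,7] → 1·1 = 1.
|Patch 1 ∪ Patch 2| = 32 − 1 = 31.00.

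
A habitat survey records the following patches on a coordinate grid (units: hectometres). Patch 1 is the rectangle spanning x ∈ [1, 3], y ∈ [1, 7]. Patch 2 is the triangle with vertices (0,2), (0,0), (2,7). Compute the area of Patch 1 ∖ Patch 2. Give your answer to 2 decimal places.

|Patch 1| = 12, |Patch 1∩Patch 2| = 0.5.
|Patch 1 ∖ Patch 2| = |Patch 1| − |Patch 1∩Patch 2| = 12 − 0.5 = 11.50.

11.50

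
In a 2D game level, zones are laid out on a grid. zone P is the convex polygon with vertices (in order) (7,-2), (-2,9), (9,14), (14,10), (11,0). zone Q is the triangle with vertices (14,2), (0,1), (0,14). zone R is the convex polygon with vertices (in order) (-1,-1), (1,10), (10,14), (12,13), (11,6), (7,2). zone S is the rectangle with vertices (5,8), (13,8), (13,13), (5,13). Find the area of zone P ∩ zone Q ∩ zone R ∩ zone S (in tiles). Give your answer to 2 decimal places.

1.71

The intersection is the polygon with vertices (7,8), (5,8), (5,9.714).
By the shoelace formula its area is 1.71.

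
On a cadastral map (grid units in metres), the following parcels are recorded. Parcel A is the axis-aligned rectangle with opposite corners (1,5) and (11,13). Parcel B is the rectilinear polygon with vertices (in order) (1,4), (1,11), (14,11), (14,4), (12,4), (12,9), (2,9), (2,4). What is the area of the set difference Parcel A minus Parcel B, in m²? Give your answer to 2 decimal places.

|Parcel A| = 80, |Parcel A∩Parcel B| = 24.
|Parcel A ∖ Parcel B| = |Parcel A| − |Parcel A∩Parcel B| = 80 − 24 = 56.00.

56.00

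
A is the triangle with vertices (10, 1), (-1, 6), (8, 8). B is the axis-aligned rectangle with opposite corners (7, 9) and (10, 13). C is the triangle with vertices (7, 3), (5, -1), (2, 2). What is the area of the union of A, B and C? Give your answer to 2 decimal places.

By inclusion–exclusion:
Individual areas: |A| = 33.5, |B| = 12, |C| = 9.
|A∩B| = 0.
|A∩C| = 0.2269.
|B∩C| = 0.
|A∩B∩C| = 0.
|A ∪ B ∪ C| = 54.5 − 0.2269 + 0 = 54.27.

54.27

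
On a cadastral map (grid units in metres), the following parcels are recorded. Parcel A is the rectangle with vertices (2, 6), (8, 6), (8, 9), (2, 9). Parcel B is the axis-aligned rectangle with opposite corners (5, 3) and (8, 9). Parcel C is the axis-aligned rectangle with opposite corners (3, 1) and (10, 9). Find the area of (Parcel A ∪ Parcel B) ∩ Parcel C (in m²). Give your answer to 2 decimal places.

The region (Parcel A ∪ Parcel B) ∩ Parcel C is the polygon with vertices (8,3), (5,3), (5,6), (3,6), (3,9), (5,9), (8,9), (8,6).
By the shoelace formula its area is 24.00.

24.00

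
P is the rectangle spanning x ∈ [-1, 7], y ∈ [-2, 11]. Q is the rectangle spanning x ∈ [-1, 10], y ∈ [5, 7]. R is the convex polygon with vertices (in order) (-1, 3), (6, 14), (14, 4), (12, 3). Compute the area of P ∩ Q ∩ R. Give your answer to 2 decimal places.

The intersection is the polygon with vertices (0.273,5), (1.546,7), (7,7), (7,5).
By the shoelace formula its area is 12.18.

12.18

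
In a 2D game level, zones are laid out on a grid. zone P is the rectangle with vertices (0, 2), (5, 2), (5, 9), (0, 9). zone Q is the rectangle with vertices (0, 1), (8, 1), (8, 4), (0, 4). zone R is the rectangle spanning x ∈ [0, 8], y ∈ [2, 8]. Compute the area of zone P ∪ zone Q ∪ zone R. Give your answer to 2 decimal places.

61.00

By inclusion–exclusion:
Individual areas: |zone P| = 35, |zone Q| = 24, |zone R| = 48.
|zone P∩zone Q|: x∈[0,5], y∈[2,4] → 5·2 = 10.
|zone P∩zone R|: x∈[0,5], y∈[2,8] → 5·6 = 30.
|zone Q∩zone R|: x∈[0,8], y∈[2,4] → 8·2 = 16.
|zone P∩zone Q∩zone R| = 10.
|zone P ∪ zone Q ∪ zone R| = 107 − 56 + 10 = 61.00.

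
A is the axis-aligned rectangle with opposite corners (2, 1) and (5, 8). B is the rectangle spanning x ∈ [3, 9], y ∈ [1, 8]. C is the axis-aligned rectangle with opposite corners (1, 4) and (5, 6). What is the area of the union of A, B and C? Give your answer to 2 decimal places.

51.00

By inclusion–exclusion:
Individual areas: |A| = 21, |B| = 42, |C| = 8.
|A∩B|: x∈[3,5], y∈[1,8] → 2·7 = 14.
|A∩C|: x∈[2,5], y∈[4,6] → 3·2 = 6.
|B∩C|: x∈[3,5], y∈[4,6] → 2·2 = 4.
|A∩B∩C| = 4.
|A ∪ B ∪ C| = 71 − 24 + 4 = 51.00.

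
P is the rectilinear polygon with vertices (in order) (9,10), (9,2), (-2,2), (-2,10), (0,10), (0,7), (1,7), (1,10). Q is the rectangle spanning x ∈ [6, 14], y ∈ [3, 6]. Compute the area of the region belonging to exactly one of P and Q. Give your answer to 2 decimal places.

91.00

|P| = 85, |Q| = 24, |P∩Q| = 9.
|P △ Q| = |P| + |Q| − 2·|P∩Q| = 85 + 24 − 18 = 91.00.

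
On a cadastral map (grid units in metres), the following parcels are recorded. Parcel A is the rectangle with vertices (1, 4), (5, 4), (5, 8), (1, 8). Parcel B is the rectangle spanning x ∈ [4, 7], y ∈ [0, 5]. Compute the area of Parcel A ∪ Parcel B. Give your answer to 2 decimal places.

30.00

By inclusion–exclusion:
Individual areas: |Parcel A| = 16, |Parcel B| = 15.
|Parcel A∩Parcel B|: x∈[4,5], y∈[4,5] → 1·1 = 1.
|Parcel A ∪ Parcel B| = 31 − 1 = 30.00.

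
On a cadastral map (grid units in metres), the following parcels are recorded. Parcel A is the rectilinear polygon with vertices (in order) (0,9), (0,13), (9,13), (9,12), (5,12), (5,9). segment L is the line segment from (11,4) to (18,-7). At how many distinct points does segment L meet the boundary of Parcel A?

The segment lies entirely outside Parcel A and never meets its boundary.

0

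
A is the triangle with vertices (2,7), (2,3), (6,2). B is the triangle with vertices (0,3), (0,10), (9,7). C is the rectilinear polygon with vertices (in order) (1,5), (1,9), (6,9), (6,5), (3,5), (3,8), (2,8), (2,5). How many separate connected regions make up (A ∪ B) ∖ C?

2

(A ∪ B) ∖ C splits into 2 disjoint pieces (area 18.1439, area 3.5).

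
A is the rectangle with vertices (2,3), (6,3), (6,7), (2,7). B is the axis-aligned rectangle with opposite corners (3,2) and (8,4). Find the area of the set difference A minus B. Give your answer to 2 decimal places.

|A∩B|: x∈[3,6], y∈[3,4] → 3·1 = 3.
|A| = 16.
|A ∖ B| = |A| − |A∩B| = 16 − 3 = 13.00.

13.00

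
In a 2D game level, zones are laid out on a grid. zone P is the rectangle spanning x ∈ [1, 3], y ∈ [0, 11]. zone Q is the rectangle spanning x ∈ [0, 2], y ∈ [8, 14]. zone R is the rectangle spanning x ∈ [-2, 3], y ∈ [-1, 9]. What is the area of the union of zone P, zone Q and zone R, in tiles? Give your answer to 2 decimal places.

62.00

By inclusion–exclusion:
Individual areas: |zone P| = 22, |zone Q| = 12, |zone R| = 50.
|zone P∩zone Q|: x∈[1,2], y∈[8,11] → 1·3 = 3.
|zone P∩zone R|: x∈[1,3], y∈[0,9] → 2·9 = 18.
|zone Q∩zone R|: x∈[0,2], y∈[8,9] → 2·1 = 2.
|zone P∩zone Q∩zone R| = 1.
|zone P ∪ zone Q ∪ zone R| = 84 − 23 + 1 = 62.00.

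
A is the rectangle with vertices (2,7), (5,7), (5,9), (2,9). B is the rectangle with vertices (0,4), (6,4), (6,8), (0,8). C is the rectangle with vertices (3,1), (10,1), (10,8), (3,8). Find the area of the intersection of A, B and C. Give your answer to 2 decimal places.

The intersection is the polygon with vertices (3,7), (3,8), (5,8), (5,7).
By the shoelace formula its area is 2.00.

2.00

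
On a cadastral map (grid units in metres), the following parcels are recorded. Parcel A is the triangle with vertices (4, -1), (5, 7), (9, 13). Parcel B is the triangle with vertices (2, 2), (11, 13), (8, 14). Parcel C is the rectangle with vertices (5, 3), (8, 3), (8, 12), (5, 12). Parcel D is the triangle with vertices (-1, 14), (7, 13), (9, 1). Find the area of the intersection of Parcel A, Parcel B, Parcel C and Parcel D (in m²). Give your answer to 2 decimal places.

The intersection is the polygon with vertices (7.451,8.662), (5.212,5.925), (5,6.2), (5,7), (7.4,10.6), (7.636,9.182).
By the shoelace formula its area is 4.19.

4.19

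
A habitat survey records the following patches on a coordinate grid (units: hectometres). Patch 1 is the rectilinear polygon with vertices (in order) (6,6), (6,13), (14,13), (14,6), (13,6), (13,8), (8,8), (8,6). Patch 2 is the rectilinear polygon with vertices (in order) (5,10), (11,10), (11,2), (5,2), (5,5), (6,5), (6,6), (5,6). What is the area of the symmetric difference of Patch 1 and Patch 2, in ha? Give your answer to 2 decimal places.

65.00

|Patch 1| = 46, |Patch 2| = 47, |Patch 1∩Patch 2| = 14.
|Patch 1 △ Patch 2| = |Patch 1| + |Patch 2| − 2·|Patch 1∩Patch 2| = 46 + 47 − 28 = 65.00.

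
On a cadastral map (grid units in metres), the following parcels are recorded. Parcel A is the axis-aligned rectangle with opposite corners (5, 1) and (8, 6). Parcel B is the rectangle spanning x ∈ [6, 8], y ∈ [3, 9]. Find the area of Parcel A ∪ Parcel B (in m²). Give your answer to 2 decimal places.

By inclusion–exclusion:
Individual areas: |Parcel A| = 15, |Parcel B| = 12.
|Parcel A∩Parcel B|: x∈[6,8], y∈[3,6] → 2·3 = 6.
|Parcel A ∪ Parcel B| = 27 − 6 = 21.00.

21.00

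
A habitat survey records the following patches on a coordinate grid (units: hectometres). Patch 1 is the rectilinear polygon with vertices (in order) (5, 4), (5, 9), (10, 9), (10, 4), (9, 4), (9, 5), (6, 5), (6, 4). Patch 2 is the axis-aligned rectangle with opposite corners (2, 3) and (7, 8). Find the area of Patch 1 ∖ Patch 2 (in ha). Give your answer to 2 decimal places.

15.00

|Patch 1| = 22, |Patch 1∩Patch 2| = 7.
|Patch 1 ∖ Patch 2| = |Patch 1| − |Patch 1∩Patch 2| = 22 − 7 = 15.00.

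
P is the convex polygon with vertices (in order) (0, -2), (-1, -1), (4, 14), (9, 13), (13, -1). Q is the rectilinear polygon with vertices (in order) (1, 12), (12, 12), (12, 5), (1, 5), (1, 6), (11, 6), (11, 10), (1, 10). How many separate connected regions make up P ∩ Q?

2

P ∩ Q splits into 2 disjoint pieces (area 9.9762, area 13.1429).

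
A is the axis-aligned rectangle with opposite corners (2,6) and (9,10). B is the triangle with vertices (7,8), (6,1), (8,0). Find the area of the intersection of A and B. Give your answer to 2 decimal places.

0.54

The intersection is the polygon with vertices (6.714,6), (7,8), (7.25,6).
By the shoelace formula its area is 0.54.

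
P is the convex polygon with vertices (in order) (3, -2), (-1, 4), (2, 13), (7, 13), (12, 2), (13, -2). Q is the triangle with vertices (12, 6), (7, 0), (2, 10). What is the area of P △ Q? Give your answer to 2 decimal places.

108.18

|P| = 144, |Q| = 40, |P∩Q| = 37.9085.
|P △ Q| = |P| + |Q| − 2·|P∩Q| = 144 + 40 − 75.817 = 108.18.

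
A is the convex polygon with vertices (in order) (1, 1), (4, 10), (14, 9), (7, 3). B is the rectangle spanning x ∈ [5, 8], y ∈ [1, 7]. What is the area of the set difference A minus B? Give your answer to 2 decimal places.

45.26

|A| = 57.5, |A∩B| = 12.2381.
|A ∖ B| = |A| − |A∩B| = 57.5 − 12.2381 = 45.26.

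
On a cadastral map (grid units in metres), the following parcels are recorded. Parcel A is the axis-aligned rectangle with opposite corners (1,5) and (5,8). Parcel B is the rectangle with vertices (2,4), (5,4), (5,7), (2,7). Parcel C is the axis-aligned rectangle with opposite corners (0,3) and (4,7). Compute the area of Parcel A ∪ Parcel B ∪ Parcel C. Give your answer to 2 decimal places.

By inclusion–exclusion:
Individual areas: |Parcel A| = 12, |Parcel B| = 9, |Parcel C| = 16.
|Parcel A∩Parcel B|: x∈[2,5], y∈[5,7] → 3·2 = 6.
|Parcel A∩Parcel C|: x∈[1,4], y∈[5,7] → 3·2 = 6.
|Parcel B∩Parcel C|: x∈[2,4], y∈[4,7] → 2·3 = 6.
|Parcel A∩Parcel B∩Parcel C| = 4.
|Parcel A ∪ Parcel B ∪ Parcel C| = 37 − 18 + 4 = 23.00.

23.00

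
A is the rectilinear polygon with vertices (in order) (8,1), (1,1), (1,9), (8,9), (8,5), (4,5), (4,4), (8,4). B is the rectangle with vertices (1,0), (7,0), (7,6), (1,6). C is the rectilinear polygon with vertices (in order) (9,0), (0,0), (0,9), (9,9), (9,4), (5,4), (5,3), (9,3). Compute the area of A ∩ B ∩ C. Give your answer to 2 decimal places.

25.00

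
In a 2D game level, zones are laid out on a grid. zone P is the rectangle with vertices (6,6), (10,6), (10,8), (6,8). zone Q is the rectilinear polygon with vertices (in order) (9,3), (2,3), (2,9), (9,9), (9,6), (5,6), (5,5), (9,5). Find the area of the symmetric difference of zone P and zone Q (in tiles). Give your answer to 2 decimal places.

34.00

|zone P| = 8, |zone Q| = 38, |zone P∩zone Q| = 6.
|zone P △ zone Q| = |zone P| + |zone Q| − 2·|zone P∩zone Q| = 8 + 38 − 12 = 34.00.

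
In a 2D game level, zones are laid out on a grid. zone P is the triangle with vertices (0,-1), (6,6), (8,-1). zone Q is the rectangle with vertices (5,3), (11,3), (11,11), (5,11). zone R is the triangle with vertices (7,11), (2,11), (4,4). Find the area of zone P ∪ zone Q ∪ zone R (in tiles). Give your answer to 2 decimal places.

85.13

By inclusion–exclusion:
Individual areas: |zone P| = 28, |zone Q| = 48, |zone R| = 17.5.
|zone P∩zone Q| = 3.7024.
|zone P∩zone R| = 0.
|zone Q∩zone R| = 4.6667.
|zone P∩zone Q∩zone R| = 0.
|zone P ∪ zone Q ∪ zone R| = 93.5 − 8.369 + 0 = 85.13.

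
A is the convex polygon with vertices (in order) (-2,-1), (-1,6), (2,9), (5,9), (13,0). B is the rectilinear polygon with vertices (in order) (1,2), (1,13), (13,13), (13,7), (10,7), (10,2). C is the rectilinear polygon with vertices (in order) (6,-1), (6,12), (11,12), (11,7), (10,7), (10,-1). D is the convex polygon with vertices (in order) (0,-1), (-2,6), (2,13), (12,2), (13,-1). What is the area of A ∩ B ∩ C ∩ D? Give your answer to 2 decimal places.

14.50

The intersection is the polygon with vertices (10,2), (6,2), (6,7.875), (10,3.375).
By the shoelace formula its area is 14.50.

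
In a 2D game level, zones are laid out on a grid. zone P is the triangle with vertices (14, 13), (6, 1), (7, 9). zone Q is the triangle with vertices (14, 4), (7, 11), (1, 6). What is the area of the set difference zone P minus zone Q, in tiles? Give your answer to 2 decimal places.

13.89

|zone P| = 26, |zone P∩zone Q| = 12.1134.
|zone P ∖ zone Q| = |zone P| − |zone P∩zone Q| = 26 − 12.1134 = 13.89.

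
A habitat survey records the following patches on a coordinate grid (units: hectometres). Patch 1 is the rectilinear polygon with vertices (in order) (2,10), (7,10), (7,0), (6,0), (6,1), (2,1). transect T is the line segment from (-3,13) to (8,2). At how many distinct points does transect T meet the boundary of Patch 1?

The segment meets the boundary at (7,3), (2,8).

2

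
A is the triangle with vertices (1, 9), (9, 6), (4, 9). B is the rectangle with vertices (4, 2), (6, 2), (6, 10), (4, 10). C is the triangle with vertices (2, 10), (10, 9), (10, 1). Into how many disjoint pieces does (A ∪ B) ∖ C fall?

3

(A ∪ B) ∖ C splits into 3 disjoint pieces (area 1.0035, area 0.75, area 9.25).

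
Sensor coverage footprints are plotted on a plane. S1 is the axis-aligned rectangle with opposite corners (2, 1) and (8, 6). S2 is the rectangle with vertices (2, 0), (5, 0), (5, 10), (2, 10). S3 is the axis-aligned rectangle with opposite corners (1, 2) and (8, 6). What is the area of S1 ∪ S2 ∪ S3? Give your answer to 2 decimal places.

49.00

By inclusion–exclusion:
Individual areas: |S1| = 30, |S2| = 30, |S3| = 28.
|S1∩S2|: x∈[2,5], y∈[1,6] → 3·5 = 15.
|S1∩S3|: x∈[2,8], y∈[2,6] → 6·4 = 24.
|S2∩S3|: x∈[2,5], y∈[2,6] → 3·4 = 12.
|S1∩S2∩S3| = 12.
|S1 ∪ S2 ∪ S3| = 88 − 51 + 12 = 49.00.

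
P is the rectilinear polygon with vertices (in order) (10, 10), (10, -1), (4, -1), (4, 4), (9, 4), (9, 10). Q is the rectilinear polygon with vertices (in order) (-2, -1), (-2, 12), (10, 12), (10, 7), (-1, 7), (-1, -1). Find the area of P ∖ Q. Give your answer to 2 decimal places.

|P| = 36, |P∩Q| = 3.
|P ∖ Q| = |P| − |P∩Q| = 36 − 3 = 33.00.

33.00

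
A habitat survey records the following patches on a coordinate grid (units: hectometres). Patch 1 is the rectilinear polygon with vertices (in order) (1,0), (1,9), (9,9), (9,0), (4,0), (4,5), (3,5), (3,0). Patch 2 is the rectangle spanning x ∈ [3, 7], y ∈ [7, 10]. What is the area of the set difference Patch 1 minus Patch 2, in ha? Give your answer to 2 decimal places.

|Patch 1| = 67, |Patch 1∩Patch 2| = 8.
|Patch 1 ∖ Patch 2| = |Patch 1| − |Patch 1∩Patch 2| = 67 − 8 = 59.00.

59.00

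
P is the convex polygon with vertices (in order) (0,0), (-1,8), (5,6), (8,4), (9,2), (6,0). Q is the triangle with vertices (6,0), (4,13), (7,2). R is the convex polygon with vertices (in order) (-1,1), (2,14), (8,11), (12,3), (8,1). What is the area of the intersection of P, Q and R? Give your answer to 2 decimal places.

The intersection is the polygon with vertices (7,2), (6.5,1), (5.846,1), (5.086,5.943), (6.111,5.259).
By the shoelace formula its area is 4.93.

4.93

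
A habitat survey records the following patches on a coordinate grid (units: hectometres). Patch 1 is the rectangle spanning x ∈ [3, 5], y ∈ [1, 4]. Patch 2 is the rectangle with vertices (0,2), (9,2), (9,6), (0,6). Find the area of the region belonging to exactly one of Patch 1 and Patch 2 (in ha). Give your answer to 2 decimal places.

34.00

|Patch 1∩Patch 2|: x∈[3,5], y∈[2,4] → 2·2 = 4.
|Patch 1 △ Patch 2| = |Patch 1| + |Patch 2| − 2·|Patch 1∩Patch 2| = 6 + 36 − 8 = 34.00.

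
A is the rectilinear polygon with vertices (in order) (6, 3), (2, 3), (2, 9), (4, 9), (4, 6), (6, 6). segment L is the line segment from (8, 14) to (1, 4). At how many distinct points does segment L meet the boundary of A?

The segment meets the boundary at (2,5.429), (4,8.286).

2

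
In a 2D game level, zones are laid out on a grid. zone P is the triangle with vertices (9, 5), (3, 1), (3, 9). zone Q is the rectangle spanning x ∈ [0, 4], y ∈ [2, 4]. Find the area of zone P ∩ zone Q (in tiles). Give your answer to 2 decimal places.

2.00

The intersection is the polygon with vertices (3,4), (4,4), (4,2), (3,2).
By the shoelace formula its area is 2.00.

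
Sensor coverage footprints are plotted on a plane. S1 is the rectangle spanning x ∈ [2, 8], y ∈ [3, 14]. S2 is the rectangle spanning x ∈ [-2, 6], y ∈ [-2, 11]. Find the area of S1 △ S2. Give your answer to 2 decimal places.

106.00

|S1∩S2|: x∈[2,6], y∈[3,11] → 4·8 = 32.
|S1 △ S2| = |S1| + |S2| − 2·|S1∩S2| = 66 + 104 − 64 = 106.00.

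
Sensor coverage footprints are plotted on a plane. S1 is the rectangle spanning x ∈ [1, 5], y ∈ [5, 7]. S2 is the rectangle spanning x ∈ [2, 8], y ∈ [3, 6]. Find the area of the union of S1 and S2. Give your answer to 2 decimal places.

23.00

By inclusion–exclusion:
Individual areas: |S1| = 8, |S2| = 18.
|S1∩S2|: x∈[2,5], y∈[5,6] → 3·1 = 3.
|S1 ∪ S2| = 26 − 3 = 23.00.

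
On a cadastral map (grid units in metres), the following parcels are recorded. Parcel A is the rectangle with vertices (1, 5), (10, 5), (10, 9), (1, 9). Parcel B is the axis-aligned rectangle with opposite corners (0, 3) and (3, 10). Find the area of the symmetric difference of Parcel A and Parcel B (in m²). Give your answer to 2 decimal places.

|Parcel A∩Parcel B|: x∈[1,3], y∈[5,9] → 2·4 = 8.
|Parcel A △ Parcel B| = |Parcel A| + |Parcel B| − 2·|Parcel A∩Parcel B| = 36 + 21 − 16 = 41.00.

41.00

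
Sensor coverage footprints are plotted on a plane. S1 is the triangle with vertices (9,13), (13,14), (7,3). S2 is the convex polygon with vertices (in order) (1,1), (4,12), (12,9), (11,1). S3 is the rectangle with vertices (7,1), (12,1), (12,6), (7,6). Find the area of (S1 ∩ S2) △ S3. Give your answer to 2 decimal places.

30.16

|S1 ∩ S2| = 8.2724.
|(S1 ∩ S2) ∩ S3| = 1.5545.
|(S1 ∩ S2) △ S3| = 8.2724 + 25 − 3.1091 = 30.16.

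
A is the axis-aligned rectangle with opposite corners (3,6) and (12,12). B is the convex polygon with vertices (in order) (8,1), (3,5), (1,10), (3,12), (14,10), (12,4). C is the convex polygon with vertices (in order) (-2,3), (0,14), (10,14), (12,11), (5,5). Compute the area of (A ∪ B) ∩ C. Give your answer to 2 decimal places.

The region (A ∪ B) ∩ C is the polygon with vertices (3,5), (1,10), (3,12), (11.333,12), (12,11), (5,5), (3.526,4.579).
By the shoelace formula its area is 49.09.

49.09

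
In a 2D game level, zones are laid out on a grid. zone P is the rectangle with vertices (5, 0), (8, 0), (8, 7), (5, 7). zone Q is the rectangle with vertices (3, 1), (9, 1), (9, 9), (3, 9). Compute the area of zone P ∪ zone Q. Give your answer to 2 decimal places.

51.00

By inclusion–exclusion:
Individual areas: |zone P| = 21, |zone Q| = 48.
|zone P∩zone Q|: x∈[5,8], y∈[1,7] → 3·6 = 18.
|zone P ∪ zone Q| = 69 − 18 = 51.00.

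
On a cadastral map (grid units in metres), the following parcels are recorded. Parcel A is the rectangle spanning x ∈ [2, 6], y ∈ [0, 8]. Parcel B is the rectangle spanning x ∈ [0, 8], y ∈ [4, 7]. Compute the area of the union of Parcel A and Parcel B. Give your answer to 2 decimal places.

By inclusion–exclusion:
Individual areas: |Parcel A| = 32, |Parcel B| = 24.
|Parcel A∩Parcel B|: x∈[2,6], y∈[4,7] → 4·3 = 12.
|Parcel A ∪ Parcel B| = 56 − 12 = 44.00.

44.00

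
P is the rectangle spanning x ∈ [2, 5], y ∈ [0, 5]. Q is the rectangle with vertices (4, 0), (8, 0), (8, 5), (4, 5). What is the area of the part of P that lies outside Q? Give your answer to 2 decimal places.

10.00

|P∩Q|: x∈[4,5], y∈[0,5] → 1·5 = 5.
|P| = 15.
|P ∖ Q| = |P| − |P∩Q| = 15 − 5 = 10.00.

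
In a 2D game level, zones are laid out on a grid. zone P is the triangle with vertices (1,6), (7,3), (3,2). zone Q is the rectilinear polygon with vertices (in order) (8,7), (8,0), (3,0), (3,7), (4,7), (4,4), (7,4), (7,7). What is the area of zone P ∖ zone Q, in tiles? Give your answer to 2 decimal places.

|zone P| = 9, |zone P∩zone Q| = 5.75.
|zone P ∖ zone Q| = |zone P| − |zone P∩zone Q| = 9 − 5.75 = 3.25.

3.25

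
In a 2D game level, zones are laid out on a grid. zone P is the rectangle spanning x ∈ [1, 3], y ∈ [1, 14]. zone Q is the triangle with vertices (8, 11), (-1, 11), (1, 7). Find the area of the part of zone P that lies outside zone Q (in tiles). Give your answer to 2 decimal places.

19.14

|zone P| = 26, |zone P∩zone Q| = 6.8571.
|zone P ∖ zone Q| = |zone P| − |zone P∩zone Q| = 26 − 6.8571 = 19.14.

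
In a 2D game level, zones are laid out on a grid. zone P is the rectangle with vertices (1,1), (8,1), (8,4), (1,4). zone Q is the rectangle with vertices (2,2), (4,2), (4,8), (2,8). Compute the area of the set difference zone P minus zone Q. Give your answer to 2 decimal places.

|zone P∩zone Q|: x∈[2,4], y∈[2,4] → 2·2 = 4.
|zone P| = 21.
|zone P ∖ zone Q| = |zone P| − |zone P∩zone Q| = 21 − 4 = 17.00.

17.00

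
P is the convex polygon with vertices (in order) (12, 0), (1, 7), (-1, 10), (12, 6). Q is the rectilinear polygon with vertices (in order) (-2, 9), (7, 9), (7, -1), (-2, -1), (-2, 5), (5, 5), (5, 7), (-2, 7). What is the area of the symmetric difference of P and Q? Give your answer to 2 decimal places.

91.58

|P| = 48.5, |Q| = 76, |P∩Q| = 16.4596.
|P △ Q| = |P| + |Q| − 2·|P∩Q| = 48.5 + 76 − 32.9192 = 91.58.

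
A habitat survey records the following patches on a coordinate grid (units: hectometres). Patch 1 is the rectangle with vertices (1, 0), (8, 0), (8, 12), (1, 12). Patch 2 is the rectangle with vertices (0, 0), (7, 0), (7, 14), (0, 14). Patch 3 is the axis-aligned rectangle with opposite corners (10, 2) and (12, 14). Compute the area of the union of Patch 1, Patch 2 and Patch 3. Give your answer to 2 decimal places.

134.00

By inclusion–exclusion:
Individual areas: |Patch 1| = 84, |Patch 2| = 98, |Patch 3| = 24.
|Patch 1∩Patch 2|: x∈[1,7], y∈[0,12] → 6·12 = 72.
|Patch 1∩Patch 3| = 0 (no overlap).
|Patch 2∩Patch 3| = 0 (no overlap).
|Patch 1∩Patch 2∩Patch 3| = 0.
|Patch 1 ∪ Patch 2 ∪ Patch 3| = 206 − 72 + 0 = 134.00.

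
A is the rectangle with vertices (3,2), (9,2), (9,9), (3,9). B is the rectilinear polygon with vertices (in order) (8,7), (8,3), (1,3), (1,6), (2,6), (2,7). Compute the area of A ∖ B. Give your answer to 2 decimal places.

|A| = 42, |A∩B| = 20.
|A ∖ B| = |A| − |A∩B| = 42 − 20 = 22.00.

22.00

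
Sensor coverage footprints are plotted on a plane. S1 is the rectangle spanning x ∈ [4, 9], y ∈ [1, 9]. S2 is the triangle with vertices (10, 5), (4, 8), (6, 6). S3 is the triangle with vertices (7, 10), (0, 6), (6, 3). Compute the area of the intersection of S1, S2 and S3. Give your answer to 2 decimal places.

1.45

The intersection is the polygon with vertices (6,6), (4,8), (6.533,6.733), (6.414,5.897).
By the shoelace formula its area is 1.45.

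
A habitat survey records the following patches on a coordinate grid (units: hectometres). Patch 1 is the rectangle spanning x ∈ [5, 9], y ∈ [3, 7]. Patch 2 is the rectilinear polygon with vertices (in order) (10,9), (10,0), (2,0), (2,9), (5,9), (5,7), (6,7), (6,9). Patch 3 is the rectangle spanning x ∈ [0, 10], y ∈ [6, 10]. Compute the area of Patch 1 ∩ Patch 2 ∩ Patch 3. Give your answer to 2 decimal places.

4.00

The intersection is the polygon with vertices (9,6), (5,6), (5,7), (6,7), (9,7).
By the shoelace formula its area is 4.00.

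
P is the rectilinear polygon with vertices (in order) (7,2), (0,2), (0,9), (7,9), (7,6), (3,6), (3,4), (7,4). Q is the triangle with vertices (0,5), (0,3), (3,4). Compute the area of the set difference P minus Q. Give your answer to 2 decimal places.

|P| = 41, |P∩Q| = 3.
|P ∖ Q| = |P| − |P∩Q| = 41 − 3 = 38.00.

38.00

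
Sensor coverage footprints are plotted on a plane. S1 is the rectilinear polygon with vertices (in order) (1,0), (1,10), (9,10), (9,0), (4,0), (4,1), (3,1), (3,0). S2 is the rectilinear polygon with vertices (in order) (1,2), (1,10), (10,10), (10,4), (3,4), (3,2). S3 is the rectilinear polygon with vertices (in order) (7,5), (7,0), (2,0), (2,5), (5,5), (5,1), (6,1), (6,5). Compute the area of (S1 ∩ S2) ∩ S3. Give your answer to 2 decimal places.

6.00

|S1 ∩ S2| = 52.
|(S1 ∩ S2) ∩ S3| = 6.00.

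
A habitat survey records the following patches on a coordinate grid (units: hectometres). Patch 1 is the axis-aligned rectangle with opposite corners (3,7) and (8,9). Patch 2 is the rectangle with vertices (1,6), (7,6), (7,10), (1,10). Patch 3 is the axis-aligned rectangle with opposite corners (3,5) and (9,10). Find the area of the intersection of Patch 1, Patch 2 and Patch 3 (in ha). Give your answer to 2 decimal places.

The intersection is the polygon with vertices (3,9), (7,9), (7,7), (3,7).
By the shoelace formula its area is 8.00.

8.00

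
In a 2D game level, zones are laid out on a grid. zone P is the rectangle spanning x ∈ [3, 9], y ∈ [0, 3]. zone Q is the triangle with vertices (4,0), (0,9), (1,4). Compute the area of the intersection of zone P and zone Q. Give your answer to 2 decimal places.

The intersection is the polygon with vertices (3,2.25), (4,0), (3,1.333).
By the shoelace formula its area is 0.46.

0.46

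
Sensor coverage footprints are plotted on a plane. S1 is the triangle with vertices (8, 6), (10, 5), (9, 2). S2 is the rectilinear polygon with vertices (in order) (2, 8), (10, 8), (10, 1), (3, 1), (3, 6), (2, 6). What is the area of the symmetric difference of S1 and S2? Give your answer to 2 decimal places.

|S1| = 3.5, |S2| = 51, |S1∩S2| = 3.5.
|S1 △ S2| = |S1| + |S2| − 2·|S1∩S2| = 3.5 + 51 − 7 = 47.50.

47.50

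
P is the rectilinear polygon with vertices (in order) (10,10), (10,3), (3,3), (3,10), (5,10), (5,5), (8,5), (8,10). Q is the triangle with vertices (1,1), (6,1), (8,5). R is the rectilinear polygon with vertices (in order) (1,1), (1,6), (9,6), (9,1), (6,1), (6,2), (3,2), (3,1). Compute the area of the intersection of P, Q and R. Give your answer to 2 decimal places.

2.50

The intersection is the polygon with vertices (8,5), (7,3), (4.5,3).
By the shoelace formula its area is 2.50.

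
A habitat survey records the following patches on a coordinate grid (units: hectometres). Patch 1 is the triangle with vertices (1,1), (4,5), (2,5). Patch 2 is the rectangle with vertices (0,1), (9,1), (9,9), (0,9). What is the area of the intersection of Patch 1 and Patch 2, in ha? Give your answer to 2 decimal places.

4.00

The intersection is the polygon with vertices (2,5), (4,5), (1,1).
By the shoelace formula its area is 4.00.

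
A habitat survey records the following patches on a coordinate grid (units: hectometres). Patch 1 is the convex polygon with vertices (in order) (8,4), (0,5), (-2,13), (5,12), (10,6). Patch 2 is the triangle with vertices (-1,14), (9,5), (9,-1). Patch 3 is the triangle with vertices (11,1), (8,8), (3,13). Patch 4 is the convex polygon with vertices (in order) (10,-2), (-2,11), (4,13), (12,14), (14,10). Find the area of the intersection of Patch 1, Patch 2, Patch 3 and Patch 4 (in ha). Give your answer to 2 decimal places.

0.63

The intersection is the polygon with vertices (8.6,4.6), (7.333,6.5), (9,5).
By the shoelace formula its area is 0.63.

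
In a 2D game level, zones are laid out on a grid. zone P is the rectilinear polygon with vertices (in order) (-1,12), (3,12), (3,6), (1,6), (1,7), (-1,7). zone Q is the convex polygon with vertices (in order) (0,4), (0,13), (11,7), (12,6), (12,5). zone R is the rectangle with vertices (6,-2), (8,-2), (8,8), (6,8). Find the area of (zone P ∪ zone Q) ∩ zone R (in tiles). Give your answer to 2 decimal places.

6.83

The region (zone P ∪ zone Q) ∩ zone R is the polygon with vertices (6,4.5), (6,8), (8,8), (8,4.667).
By the shoelace formula its area is 6.83.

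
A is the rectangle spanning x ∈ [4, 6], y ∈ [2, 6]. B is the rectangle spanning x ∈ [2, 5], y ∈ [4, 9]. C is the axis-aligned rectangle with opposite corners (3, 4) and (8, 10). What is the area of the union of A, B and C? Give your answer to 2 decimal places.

By inclusion–exclusion:
Individual areas: |A| = 8, |B| = 15, |C| = 30.
|A∩B|: x∈[4,5], y∈[4,6] → 1·2 = 2.
|A∩C|: x∈[4,6], y∈[4,6] → 2·2 = 4.
|B∩C|: x∈[3,5], y∈[4,9] → 2·5 = 10.
|A∩B∩C| = 2.
|A ∪ B ∪ C| = 53 − 16 + 2 = 39.00.

39.00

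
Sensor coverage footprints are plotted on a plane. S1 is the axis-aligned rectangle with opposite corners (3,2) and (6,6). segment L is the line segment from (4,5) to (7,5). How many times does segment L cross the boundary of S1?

The segment meets the boundary at (6,5).

1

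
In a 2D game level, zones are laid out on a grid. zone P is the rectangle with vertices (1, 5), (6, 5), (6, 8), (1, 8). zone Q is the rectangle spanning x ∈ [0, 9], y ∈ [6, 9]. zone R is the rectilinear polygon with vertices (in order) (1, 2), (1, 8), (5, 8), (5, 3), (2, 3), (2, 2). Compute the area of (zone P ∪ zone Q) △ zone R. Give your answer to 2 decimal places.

|zone P ∪ zone Q| = 32.
|(zone P ∪ zone Q) ∩ zone R| = 12.
|(zone P ∪ zone Q) △ zone R| = 32 + 21 − 24 = 29.00.

29.00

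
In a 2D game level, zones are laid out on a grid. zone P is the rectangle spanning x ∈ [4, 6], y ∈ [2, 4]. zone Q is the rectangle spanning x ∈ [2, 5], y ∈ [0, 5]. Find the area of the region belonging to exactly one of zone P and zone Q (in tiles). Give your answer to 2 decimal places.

15.00

|zone P∩zone Q|: x∈[4,5], y∈[2,4] → 1·2 = 2.
|zone P △ zone Q| = |zone P| + |zone Q| − 2·|zone P∩zone Q| = 4 + 15 − 4 = 15.00.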